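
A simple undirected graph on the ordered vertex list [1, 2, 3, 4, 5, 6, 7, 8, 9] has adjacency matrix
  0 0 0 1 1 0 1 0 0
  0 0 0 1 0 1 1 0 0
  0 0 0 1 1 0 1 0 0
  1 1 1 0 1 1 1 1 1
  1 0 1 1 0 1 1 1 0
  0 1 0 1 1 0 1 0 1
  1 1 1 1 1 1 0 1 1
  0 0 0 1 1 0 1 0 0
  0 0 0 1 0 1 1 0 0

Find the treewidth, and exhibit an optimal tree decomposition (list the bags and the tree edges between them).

Treewidth 3.
Bags: B1 = {4, 5, 7, 8}  B2 = {4, 5, 6, 7}  B3 = {1, 4, 5, 7}  B4 = {4, 6, 7, 9}  B5 = {3, 4, 5, 7}  B6 = {2, 4, 6, 7}
Tree: B1–B2, B1–B3, B2–B4, B2–B5, B2–B6

Each bag holds 4 vertices, so the decomposition has width 3, which upper-bounds the treewidth. For the lower bound, the 4 vertices {4, 6, 7, 9} are pairwise adjacent, and any tree decomposition puts a clique entirely inside one bag — forcing width ≥ 3. Therefore the treewidth is 3.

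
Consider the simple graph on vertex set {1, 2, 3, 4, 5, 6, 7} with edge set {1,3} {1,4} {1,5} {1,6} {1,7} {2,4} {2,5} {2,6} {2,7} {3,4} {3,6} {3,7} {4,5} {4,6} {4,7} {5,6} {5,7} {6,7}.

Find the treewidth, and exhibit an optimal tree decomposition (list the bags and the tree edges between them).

Every bag has size at most 5, so the width is 5 − 1 = 4 and tw(G) ≤ 4. On the other hand G contains the 5-clique {1, 3, 4, 6, 7}. A clique must lie in a single bag of any decomposition, so no decomposition can have width below 4. Combining the bounds, tw(G) = 4.

Treewidth 4.
One such decomposition:
Bags: B1 = {1, 3, 4, 6, 7}  B2 = {1, 4, 5, 6, 7}  B3 = {2, 4, 5, 6, 7}
Tree: B1–B2, B2–B3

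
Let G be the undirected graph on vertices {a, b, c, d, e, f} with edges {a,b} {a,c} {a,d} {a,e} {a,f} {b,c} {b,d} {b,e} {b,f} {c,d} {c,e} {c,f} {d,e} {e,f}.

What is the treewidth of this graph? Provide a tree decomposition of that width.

Every bag has size at most 5, so the width is 5 − 1 = 4 and tw(G) ≤ 4. Conversely, {a, b, c, d, e} is a clique of size 5, and the vertices of any clique must share a bag in every tree decomposition; so some bag has ≥ 5 vertices and tw(G) ≥ 4. Hence tw(G) = 4 exactly.

Treewidth 4.
One optimal decomposition is:
Bags: B1 = {a, b, c, e, f}  B2 = {a, b, c, d, e}
Tree: B1–B2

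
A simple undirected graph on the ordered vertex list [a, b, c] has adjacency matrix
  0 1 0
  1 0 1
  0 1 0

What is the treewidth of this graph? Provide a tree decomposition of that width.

The largest bag has 2 vertices, giving width 1; this decomposition certifies tw(G) ≤ 1. Since G has at least one edge (e.g. b–a), it is not an edgeless graph, so tw(G) ≥ 1. The upper and lower bounds meet at 1, so that is the treewidth.

Treewidth 1.
One optimal decomposition is:
Bags: B1 = {a, b}  B2 = {b, c}
Tree: B1–B2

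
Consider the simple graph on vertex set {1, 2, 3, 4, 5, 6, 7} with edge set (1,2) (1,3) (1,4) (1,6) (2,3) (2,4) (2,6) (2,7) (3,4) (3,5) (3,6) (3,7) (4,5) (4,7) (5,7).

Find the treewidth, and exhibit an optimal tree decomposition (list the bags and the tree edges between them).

Treewidth 3.
Bags: B1 = {2, 3, 4, 7}  B2 = {1, 2, 3, 4}  B3 = {1, 2, 3, 6}  B4 = {3, 4, 5, 7}
Tree: B1–B2, B2–B3, B1–B4

The largest bag has 4 vertices, giving width 3; this decomposition certifies tw(G) ≤ 3. Conversely, {1, 2, 3, 4} is a clique of size 4, and the vertices of any clique must share a bag in every tree decomposition; so some bag has ≥ 4 vertices and tw(G) ≥ 3. Hence tw(G) = 3 exactly.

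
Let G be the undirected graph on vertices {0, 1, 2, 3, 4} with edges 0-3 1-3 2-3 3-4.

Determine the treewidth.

A width-1 tree decomposition is:
Bags: B1 = {2, 3}  B2 = {3, 4}  B3 = {0, 3}  B4 = {1, 3}
Tree: B1–B2, B1–B3, B3–B4
The largest bag has 2 vertices, giving width 1; this decomposition certifies tw(G) ≤ 1. Since G has at least one edge (e.g. 2–3), it is not an edgeless graph, so tw(G) ≥ 1. Hence tw(G) = 1 exactly.

1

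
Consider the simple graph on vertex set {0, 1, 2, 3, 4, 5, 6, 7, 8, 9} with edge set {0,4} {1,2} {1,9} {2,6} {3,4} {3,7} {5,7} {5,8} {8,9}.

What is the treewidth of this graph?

A width-1 tree decomposition is:
Bags: B1 = {2, 6}  B2 = {1, 2}  B3 = {1, 9}  B4 = {8, 9}  B5 = {5, 8}  B6 = {5, 7}  B7 = {3, 7}  B8 = {3, 4}  B9 = {0, 4}
Tree: B1–B2, B2–B3, B3–B4, B4–B5, B5–B6, B6–B7, B7–B8, B8–B9
Every bag has size at most 2, so the width is 2 − 1 = 1 and tw(G) ≤ 1. G has an edge, so its treewidth is at least 1. The upper and lower bounds meet at 1, so that is the treewidth.

1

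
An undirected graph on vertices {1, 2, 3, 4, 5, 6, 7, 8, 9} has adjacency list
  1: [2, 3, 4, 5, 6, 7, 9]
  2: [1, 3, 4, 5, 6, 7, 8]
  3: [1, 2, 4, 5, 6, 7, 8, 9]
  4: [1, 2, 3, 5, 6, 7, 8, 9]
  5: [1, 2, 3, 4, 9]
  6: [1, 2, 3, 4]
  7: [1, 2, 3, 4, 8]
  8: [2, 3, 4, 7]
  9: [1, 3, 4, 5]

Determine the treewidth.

A width-4 tree decomposition is:
Bags: B1 = {1, 2, 3, 4, 6}  B2 = {1, 2, 3, 4, 7}  B3 = {1, 2, 3, 4, 5}  B4 = {2, 3, 4, 7, 8}  B5 = {1, 3, 4, 5, 9}
Tree: B1–B2, B1–B3, B2–B4, B3–B5
The largest bag has 5 vertices, giving width 4; this decomposition certifies tw(G) ≤ 4. On the other hand G contains the 5-clique {2, 3, 4, 7, 8}. A clique must lie in a single bag of any decomposition, so no decomposition can have width below 4. Therefore the treewidth is 4.

4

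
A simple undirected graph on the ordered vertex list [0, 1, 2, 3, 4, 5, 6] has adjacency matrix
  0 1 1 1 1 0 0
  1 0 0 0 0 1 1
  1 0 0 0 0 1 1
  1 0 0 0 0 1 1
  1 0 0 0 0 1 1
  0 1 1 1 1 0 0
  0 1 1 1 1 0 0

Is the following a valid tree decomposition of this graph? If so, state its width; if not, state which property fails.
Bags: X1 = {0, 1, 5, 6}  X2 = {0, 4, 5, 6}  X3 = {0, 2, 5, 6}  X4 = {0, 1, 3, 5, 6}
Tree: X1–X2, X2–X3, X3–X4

A tree decomposition must satisfy three properties: every vertex lies in some bag; for every edge, both endpoints lie together in some bag; and for every vertex, the bags containing it form a connected subtree. Here bags containing vertex 1 are not connected in the tree, so the decomposition is invalid.

No — bags containing vertex 1 are not connected in the tree.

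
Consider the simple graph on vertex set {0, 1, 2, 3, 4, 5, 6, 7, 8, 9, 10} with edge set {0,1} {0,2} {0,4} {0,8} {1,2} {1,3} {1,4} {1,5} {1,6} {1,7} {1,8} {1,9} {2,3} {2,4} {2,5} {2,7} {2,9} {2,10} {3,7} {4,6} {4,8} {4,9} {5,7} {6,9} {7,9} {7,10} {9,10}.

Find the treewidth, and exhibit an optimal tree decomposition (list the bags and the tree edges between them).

Each bag holds 4 vertices, so the decomposition has width 3, which upper-bounds the treewidth. For the lower bound, the 4 vertices {0, 1, 4, 8} are pairwise adjacent, and any tree decomposition puts a clique entirely inside one bag — forcing width ≥ 3. Hence tw(G) = 3 exactly.

Treewidth 3.
Bags: B1 = {0, 1, 2, 4}  B2 = {1, 2, 4, 9}  B3 = {1, 2, 7, 9}  B4 = {0, 1, 4, 8}  B5 = {1, 4, 6, 9}  B6 = {1, 2, 3, 7}  B7 = {2, 7, 9, 10}  B8 = {1, 2, 5, 7}
Tree: B1–B2, B2–B3, B1–B4, B2–B5, B3–B6, B3–B7, B3–B8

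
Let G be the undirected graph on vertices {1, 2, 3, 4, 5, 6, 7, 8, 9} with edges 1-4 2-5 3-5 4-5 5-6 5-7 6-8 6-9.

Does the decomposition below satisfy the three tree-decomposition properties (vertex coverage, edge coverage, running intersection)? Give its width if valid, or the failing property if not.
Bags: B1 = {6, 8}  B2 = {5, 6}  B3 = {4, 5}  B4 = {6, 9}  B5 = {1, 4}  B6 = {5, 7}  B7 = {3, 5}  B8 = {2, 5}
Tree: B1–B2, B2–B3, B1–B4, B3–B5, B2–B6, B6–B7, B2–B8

Every vertex of G appears in some bag (union = {1, 2, 3, 4, 5, 6, 7, 8, 9}); every edge is covered by a bag; and for each vertex v the set of bags containing v is connected in the bag tree. The decomposition is therefore valid. The largest bag has 2 vertices, so the width is 1.

Yes; width 1.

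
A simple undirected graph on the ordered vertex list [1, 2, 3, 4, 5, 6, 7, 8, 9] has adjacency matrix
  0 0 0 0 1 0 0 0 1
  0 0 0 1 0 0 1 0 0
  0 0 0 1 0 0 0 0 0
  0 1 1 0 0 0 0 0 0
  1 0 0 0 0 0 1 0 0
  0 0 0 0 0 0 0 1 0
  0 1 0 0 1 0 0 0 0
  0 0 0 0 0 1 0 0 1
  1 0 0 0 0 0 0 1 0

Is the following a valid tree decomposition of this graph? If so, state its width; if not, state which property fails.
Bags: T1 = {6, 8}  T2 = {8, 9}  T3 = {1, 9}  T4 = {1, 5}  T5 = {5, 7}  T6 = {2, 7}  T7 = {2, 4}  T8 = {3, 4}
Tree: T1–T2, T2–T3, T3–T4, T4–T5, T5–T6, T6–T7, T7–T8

Yes; width 1.

Checking the three conditions: (i) the bags cover all of {1, 2, 3, 4, 5, 6, 7, 8, 9}; (ii) for each edge, some bag contains both endpoints; (iii) the bags containing any fixed vertex form a subtree. All hold, so the decomposition is valid with width 2 − 1 = 1.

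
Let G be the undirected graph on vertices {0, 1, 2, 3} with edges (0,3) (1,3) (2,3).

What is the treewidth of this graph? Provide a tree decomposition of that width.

Every bag has size at most 2, so the width is 2 − 1 = 1 and tw(G) ≤ 1. G has an edge, so its treewidth is at least 1. Therefore the treewidth is 1.

Treewidth 1.
Bags: B1 = {0, 3}  B2 = {2, 3}  B3 = {1, 3}
Tree: B1–B2, B2–B3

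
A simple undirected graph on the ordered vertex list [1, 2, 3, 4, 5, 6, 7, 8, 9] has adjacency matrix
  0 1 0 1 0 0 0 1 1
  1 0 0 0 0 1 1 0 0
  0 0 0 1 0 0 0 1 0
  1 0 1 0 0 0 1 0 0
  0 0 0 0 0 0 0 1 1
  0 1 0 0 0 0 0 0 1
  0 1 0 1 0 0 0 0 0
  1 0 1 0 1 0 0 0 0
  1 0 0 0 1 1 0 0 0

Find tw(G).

A width-3 tree decomposition is:
Bags: B1 = {3, 5, 8, 9}  B2 = {1, 3, 8, 9}  B3 = {1, 3, 4, 9}  B4 = {1, 4, 6, 9}  B5 = {1, 2, 4, 6}  B6 = {2, 4, 6, 7}
Tree: B1–B2, B2–B3, B3–B4, B4–B5, B5–B6
Each bag holds 4 vertices, so the decomposition has width 3, which upper-bounds the treewidth. For the lower bound: the 4 vertex sets {3,5,8}, {9}, {1}, {2,4,6,7} are disjoint, each induces a connected subgraph, and every pair is joined by at least one edge of G. Contracting each set to a single vertex therefore yields K_{4} as a minor, and since treewidth is minor-monotone, tw(G) ≥ tw(K_{4}) = 3. Therefore the treewidth is 3.

3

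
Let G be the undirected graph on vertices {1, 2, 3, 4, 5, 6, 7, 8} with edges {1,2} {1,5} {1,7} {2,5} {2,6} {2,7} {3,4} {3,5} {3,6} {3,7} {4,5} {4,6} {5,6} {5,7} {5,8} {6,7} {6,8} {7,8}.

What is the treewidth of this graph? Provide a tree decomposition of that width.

Treewidth 3.
One optimal decomposition is:
Bags: B1 = {3, 5, 6, 7}  B2 = {5, 6, 7, 8}  B3 = {2, 5, 6, 7}  B4 = {1, 2, 5, 7}  B5 = {3, 4, 5, 6}
Tree: B1–B2, B2–B3, B3–B4, B1–B5

Each bag holds 4 vertices, so the decomposition has width 3, which upper-bounds the treewidth. Conversely, {1, 2, 5, 7} is a clique of size 4, and the vertices of any clique must share a bag in every tree decomposition; so some bag has ≥ 4 vertices and tw(G) ≥ 3. Hence tw(G) = 3 exactly.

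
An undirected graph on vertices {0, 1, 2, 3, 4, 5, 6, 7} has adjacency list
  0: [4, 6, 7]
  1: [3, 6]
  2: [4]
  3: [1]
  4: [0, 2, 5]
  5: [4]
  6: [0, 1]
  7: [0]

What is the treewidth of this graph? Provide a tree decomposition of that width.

Every bag has size at most 2, so the width is 2 − 1 = 1 and tw(G) ≤ 1. G has an edge, so its treewidth is at least 1. Combining the bounds, tw(G) = 1.

Treewidth 1.
One such decomposition:
Bags: B1 = {0, 6}  B2 = {0, 7}  B3 = {0, 4}  B4 = {1, 6}  B5 = {1, 3}  B6 = {2, 4}  B7 = {4, 5}
Tree: B1–B2, B1–B3, B1–B4, B4–B5, B3–B6, B3–B7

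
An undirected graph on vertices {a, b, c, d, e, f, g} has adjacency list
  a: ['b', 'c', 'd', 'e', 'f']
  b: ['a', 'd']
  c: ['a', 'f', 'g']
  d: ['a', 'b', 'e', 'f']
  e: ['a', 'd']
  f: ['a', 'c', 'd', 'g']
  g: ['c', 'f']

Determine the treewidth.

A width-2 tree decomposition is:
Bags: B1 = {a, d, f}  B2 = {a, c, f}  B3 = {a, d, e}  B4 = {a, b, d}  B5 = {c, f, g}
Tree: B1–B2, B1–B3, B1–B4, B2–B5
Every bag has size at most 3, so the width is 3 − 1 = 2 and tw(G) ≤ 2. For the lower bound, the 3 vertices {c, f, g} are pairwise adjacent, and any tree decomposition puts a clique entirely inside one bag — forcing width ≥ 2. Combining the bounds, tw(G) = 2.

2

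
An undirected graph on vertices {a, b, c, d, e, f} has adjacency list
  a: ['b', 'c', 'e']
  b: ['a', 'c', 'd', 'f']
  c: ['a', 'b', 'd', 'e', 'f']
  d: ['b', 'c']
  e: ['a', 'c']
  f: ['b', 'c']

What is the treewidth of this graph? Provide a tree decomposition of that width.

Treewidth 2.
One optimal decomposition is:
Bags: B1 = {a, b, c}  B2 = {b, c, f}  B3 = {a, c, e}  B4 = {b, c, d}
Tree: B1–B2, B1–B3, B2–B4

Every bag has size at most 3, so the width is 3 − 1 = 2 and tw(G) ≤ 2. Conversely, {a, c, e} is a clique of size 3, and the vertices of any clique must share a bag in every tree decomposition; so some bag has ≥ 3 vertices and tw(G) ≥ 2. Therefore the treewidth is 2.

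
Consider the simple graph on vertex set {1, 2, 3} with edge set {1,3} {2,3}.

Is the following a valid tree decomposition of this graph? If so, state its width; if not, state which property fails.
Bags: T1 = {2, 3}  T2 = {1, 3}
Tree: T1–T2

Every vertex of G appears in some bag (union = {1, 2, 3}); every edge is covered by a bag; and for each vertex v the set of bags containing v is connected in the bag tree. The decomposition is therefore valid. The largest bag has 2 vertices, so the width is 1.

Yes; width 1.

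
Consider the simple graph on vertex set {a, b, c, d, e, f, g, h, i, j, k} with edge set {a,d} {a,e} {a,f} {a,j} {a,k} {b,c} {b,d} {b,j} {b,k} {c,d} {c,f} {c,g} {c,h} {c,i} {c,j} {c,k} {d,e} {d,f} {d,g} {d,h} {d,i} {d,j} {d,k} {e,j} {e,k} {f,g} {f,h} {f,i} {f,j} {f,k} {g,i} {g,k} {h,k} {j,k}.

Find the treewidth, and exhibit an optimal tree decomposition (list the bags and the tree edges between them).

Treewidth 4.
One optimal decomposition is:
Bags: B1 = {c, d, f, j, k}  B2 = {c, d, f, g, k}  B3 = {a, d, f, j, k}  B4 = {b, c, d, j, k}  B5 = {c, d, f, g, i}  B6 = {a, d, e, j, k}  B7 = {c, d, f, h, k}
Tree: B1–B2, B1–B3, B1–B4, B2–B5, B3–B6, B2–B7

The largest bag has 5 vertices, giving width 4; this decomposition certifies tw(G) ≤ 4. On the other hand G contains the 5-clique {a, d, e, j, k}. A clique must lie in a single bag of any decomposition, so no decomposition can have width below 4. The upper and lower bounds meet at 4, so that is the treewidth.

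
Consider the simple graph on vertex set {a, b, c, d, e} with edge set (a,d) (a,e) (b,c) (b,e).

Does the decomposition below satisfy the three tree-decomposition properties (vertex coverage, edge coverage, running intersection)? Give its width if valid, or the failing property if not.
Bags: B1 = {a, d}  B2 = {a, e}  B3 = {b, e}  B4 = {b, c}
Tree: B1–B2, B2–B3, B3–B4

Vertex coverage: the bags together contain {a, b, c, d, e}, the full vertex set. Edge coverage: each edge of G has both endpoints in at least one bag. Running intersection: for every vertex, the bags containing it form a connected subtree. All three properties hold, so this is a valid tree decomposition of width max|bag| − 1 = 1, and hence tw(G) ≤ 1.

Yes; width 1.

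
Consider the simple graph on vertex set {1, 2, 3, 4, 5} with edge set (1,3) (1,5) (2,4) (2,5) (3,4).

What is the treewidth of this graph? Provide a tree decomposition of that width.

The largest bag has 3 vertices, giving width 2; this decomposition certifies tw(G) ≤ 2. The edges 3–4–2–5–1–3 form a cycle, so G is not a tree and its treewidth is at least 2. The upper and lower bounds meet at 2, so that is the treewidth.

Treewidth 2.
One such decomposition:
Bags: B1 = {2, 3, 4}  B2 = {2, 3, 5}  B3 = {1, 3, 5}
Tree: B1–B2, B2–B3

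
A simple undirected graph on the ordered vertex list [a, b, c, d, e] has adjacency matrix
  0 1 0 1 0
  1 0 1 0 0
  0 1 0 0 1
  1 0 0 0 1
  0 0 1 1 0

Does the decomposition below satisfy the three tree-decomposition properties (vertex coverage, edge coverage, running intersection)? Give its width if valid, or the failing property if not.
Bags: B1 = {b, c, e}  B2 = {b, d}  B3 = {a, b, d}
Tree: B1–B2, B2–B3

No — edge (e,d) lies in no bag.

A tree decomposition must satisfy three properties: every vertex lies in some bag; for every edge, both endpoints lie together in some bag; and for every vertex, the bags containing it form a connected subtree. Here edge (e,d) lies in no bag, so the decomposition is invalid.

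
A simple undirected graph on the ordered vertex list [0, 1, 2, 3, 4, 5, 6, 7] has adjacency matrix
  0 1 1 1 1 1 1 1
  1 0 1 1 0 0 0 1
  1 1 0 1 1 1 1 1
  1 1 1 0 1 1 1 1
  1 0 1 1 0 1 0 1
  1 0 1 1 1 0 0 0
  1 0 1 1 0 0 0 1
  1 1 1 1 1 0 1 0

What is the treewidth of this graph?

4

A width-4 tree decomposition is:
Bags: B1 = {0, 2, 3, 4, 7}  B2 = {0, 2, 3, 4, 5}  B3 = {0, 2, 3, 6, 7}  B4 = {0, 1, 2, 3, 7}
Tree: B1–B2, B1–B3, B3–B4
Every bag has size at most 5, so the width is 5 − 1 = 4 and tw(G) ≤ 4. On the other hand G contains the 5-clique {0, 2, 3, 4, 5}. A clique must lie in a single bag of any decomposition, so no decomposition can have width below 4. Combining the bounds, tw(G) = 4.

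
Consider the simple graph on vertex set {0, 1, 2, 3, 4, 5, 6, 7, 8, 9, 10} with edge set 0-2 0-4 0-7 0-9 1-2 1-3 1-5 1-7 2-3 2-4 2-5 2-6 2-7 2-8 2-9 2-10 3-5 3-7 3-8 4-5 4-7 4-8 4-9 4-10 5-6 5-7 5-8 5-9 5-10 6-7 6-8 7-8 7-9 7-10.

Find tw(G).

A width-4 tree decomposition is:
Bags: B1 = {2, 4, 5, 7, 8}  B2 = {2, 4, 5, 7, 9}  B3 = {2, 4, 5, 7, 10}  B4 = {2, 5, 6, 7, 8}  B5 = {2, 3, 5, 7, 8}  B6 = {0, 2, 4, 7, 9}  B7 = {1, 2, 3, 5, 7}
Tree: B1–B2, B1–B3, B1–B4, B1–B5, B2–B6, B5–B7
Every bag has size at most 5, so the width is 5 − 1 = 4 and tw(G) ≤ 4. For the lower bound, the 5 vertices {0, 2, 4, 7, 9} are pairwise adjacent, and any tree decomposition puts a clique entirely inside one bag — forcing width ≥ 4. Therefore the treewidth is 4.

4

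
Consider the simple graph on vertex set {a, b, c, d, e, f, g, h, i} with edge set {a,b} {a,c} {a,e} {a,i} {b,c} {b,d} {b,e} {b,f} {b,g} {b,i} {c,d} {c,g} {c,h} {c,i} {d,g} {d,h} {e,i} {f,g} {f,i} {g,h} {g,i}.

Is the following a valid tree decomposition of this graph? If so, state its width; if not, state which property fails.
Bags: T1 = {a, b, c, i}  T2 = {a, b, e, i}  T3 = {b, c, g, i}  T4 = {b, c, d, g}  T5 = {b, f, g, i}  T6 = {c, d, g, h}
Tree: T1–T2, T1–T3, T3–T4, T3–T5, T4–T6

Yes; width 3.

Vertex coverage: the bags together contain {a, b, c, d, e, f, g, h, i}, the full vertex set. Edge coverage: each edge of G has both endpoints in at least one bag. Running intersection: for every vertex, the bags containing it form a connected subtree. All three properties hold, so this is a valid tree decomposition of width max|bag| − 1 = 3, and hence tw(G) ≤ 3.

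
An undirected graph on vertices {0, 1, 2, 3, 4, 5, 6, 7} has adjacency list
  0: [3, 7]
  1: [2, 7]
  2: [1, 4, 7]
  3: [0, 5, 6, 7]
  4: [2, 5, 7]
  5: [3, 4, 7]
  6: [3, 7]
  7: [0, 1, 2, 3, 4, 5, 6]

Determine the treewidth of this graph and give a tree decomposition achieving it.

The largest bag has 3 vertices, giving width 2; this decomposition certifies tw(G) ≤ 2. For the lower bound, the 3 vertices {1, 2, 7} are pairwise adjacent, and any tree decomposition puts a clique entirely inside one bag — forcing width ≥ 2. The upper and lower bounds meet at 2, so that is the treewidth.

Treewidth 2.
One such decomposition:
Bags: B1 = {0, 3, 7}  B2 = {3, 5, 7}  B3 = {3, 6, 7}  B4 = {4, 5, 7}  B5 = {2, 4, 7}  B6 = {1, 2, 7}
Tree: B1–B2, B2–B3, B2–B4, B4–B5, B5–B6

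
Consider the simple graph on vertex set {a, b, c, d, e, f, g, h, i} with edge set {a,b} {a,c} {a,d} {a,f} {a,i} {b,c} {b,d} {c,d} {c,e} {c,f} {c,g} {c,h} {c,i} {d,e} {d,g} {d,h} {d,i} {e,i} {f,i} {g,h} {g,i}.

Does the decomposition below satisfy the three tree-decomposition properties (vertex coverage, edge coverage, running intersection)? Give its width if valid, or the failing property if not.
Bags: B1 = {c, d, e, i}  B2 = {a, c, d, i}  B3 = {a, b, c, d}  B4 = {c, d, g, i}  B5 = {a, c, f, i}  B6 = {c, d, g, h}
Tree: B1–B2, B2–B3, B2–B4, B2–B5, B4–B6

Every vertex of G appears in some bag (union = {a, b, c, d, e, f, g, h, i}); every edge is covered by a bag; and for each vertex v the set of bags containing v is connected in the bag tree. The decomposition is therefore valid. The largest bag has 4 vertices, so the width is 3.

Yes; width 3.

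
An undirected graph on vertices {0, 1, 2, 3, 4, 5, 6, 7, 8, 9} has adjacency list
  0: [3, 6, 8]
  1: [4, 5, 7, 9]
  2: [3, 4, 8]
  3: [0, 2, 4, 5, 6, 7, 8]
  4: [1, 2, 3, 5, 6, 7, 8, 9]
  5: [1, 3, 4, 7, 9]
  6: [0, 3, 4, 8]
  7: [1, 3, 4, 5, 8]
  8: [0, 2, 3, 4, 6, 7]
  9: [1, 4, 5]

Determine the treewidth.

3

A width-3 tree decomposition is:
Bags: B1 = {3, 4, 7, 8}  B2 = {3, 4, 5, 7}  B3 = {3, 4, 6, 8}  B4 = {2, 3, 4, 8}  B5 = {1, 4, 5, 7}  B6 = {1, 4, 5, 9}  B7 = {0, 3, 6, 8}
Tree: B1–B2, B1–B3, B1–B4, B2–B5, B5–B6, B3–B7
Each bag holds 4 vertices, so the decomposition has width 3, which upper-bounds the treewidth. For the lower bound, the 4 vertices {0, 3, 6, 8} are pairwise adjacent, and any tree decomposition puts a clique entirely inside one bag — forcing width ≥ 3. Hence tw(G) = 3 exactly.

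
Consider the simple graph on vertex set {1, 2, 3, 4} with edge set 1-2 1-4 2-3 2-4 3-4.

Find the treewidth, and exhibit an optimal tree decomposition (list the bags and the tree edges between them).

Treewidth 2.
One such decomposition:
Bags: B1 = {2, 3, 4}  B2 = {1, 2, 4}
Tree: B1–B2

Every bag has size at most 3, so the width is 3 − 1 = 2 and tw(G) ≤ 2. On the other hand G contains the 3-clique {1, 2, 4}. A clique must lie in a single bag of any decomposition, so no decomposition can have width below 2. Hence tw(G) = 2 exactly.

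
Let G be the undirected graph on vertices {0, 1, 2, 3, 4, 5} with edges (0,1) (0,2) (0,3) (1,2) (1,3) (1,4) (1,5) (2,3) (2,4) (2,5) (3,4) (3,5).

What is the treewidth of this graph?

3

A width-3 tree decomposition is:
Bags: B1 = {1, 2, 3, 4}  B2 = {0, 1, 2, 3}  B3 = {1, 2, 3, 5}
Tree: B1–B2, B2–B3
Every bag has size at most 4, so the width is 4 − 1 = 3 and tw(G) ≤ 3. On the other hand G contains the 4-clique {0, 1, 2, 3}. A clique must lie in a single bag of any decomposition, so no decomposition can have width below 3. Hence tw(G) = 3 exactly.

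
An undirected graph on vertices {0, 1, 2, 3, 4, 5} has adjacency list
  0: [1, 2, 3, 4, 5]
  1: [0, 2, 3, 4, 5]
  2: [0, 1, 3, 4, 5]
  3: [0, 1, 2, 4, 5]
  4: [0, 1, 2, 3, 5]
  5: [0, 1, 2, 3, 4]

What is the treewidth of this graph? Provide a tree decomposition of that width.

Treewidth 5.
One such decomposition:
Bags: B1 = {0, 1, 2, 3, 4, 5}
Tree: (single bag)

With just one bag of size 6, the width is 6 − 1 = 5, so tw(G) ≤ 5. Conversely, {0, 1, 2, 3, 4, 5} is a clique of size 6, and the vertices of any clique must share a bag in every tree decomposition; so some bag has ≥ 6 vertices and tw(G) ≥ 5. Hence tw(G) = 5 exactly.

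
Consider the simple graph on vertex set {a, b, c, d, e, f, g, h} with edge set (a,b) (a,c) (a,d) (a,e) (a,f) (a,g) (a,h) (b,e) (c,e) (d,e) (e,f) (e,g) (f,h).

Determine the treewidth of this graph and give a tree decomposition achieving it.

Treewidth 2.
One optimal decomposition is:
Bags: B1 = {a, f, h}  B2 = {a, e, f}  B3 = {a, c, e}  B4 = {a, b, e}  B5 = {a, d, e}  B6 = {a, e, g}
Tree: B1–B2, B2–B3, B2–B4, B3–B5, B3–B6

Every bag has size at most 3, so the width is 3 − 1 = 2 and tw(G) ≤ 2. Conversely, {a, d, e} is a clique of size 3, and the vertices of any clique must share a bag in every tree decomposition; so some bag has ≥ 3 vertices and tw(G) ≥ 2. Hence tw(G) = 2 exactly.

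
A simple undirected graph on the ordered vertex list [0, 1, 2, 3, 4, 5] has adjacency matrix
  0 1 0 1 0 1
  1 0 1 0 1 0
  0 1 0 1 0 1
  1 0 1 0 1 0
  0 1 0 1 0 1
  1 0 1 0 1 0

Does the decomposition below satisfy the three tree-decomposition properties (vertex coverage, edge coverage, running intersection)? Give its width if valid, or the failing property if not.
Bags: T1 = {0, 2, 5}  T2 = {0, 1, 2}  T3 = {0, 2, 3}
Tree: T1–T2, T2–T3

A tree decomposition must satisfy three properties: every vertex lies in some bag; for every edge, both endpoints lie together in some bag; and for every vertex, the bags containing it form a connected subtree. Here vertex 4 appears in no bag, so the decomposition is invalid.

No — vertex 4 appears in no bag.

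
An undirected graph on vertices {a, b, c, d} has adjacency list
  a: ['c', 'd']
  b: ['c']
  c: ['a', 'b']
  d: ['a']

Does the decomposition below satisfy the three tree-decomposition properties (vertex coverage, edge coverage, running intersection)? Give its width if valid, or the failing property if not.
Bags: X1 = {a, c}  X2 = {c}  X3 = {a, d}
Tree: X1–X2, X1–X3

No — vertex b appears in no bag.

A tree decomposition must satisfy three properties: every vertex lies in some bag; for every edge, both endpoints lie together in some bag; and for every vertex, the bags containing it form a connected subtree. Here vertex b appears in no bag, so the decomposition is invalid.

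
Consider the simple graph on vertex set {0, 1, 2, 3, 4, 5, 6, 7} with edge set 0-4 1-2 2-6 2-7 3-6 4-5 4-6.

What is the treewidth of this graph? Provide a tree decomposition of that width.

Treewidth 1.
One optimal decomposition is:
Bags: B1 = {4, 6}  B2 = {2, 6}  B3 = {0, 4}  B4 = {3, 6}  B5 = {4, 5}  B6 = {1, 2}  B7 = {2, 7}
Tree: B1–B2, B1–B3, B2–B4, B3–B5, B2–B6, B2–B7

Every bag has size at most 2, so the width is 2 − 1 = 1 and tw(G) ≤ 1. Any graph with an edge has treewidth ≥ 1, and G has the edge 6–4. Therefore the treewidth is 1.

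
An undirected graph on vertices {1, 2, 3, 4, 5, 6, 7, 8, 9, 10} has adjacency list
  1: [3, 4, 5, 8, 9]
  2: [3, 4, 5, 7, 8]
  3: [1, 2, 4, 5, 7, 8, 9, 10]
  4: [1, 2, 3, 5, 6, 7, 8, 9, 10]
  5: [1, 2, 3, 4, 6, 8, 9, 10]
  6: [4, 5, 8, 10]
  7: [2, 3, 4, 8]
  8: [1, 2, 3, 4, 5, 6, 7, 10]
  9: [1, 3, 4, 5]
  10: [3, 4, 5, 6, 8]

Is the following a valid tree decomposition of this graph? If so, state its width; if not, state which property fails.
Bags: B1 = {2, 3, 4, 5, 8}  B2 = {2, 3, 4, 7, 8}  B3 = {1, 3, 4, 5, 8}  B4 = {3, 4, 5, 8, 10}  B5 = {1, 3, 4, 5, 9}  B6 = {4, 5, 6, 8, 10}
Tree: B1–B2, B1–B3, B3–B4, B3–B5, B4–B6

Every vertex of G appears in some bag (union = {1, 2, 3, 4, 5, 6, 7, 8, 9, 10}); every edge is covered by a bag; and for each vertex v the set of bags containing v is connected in the bag tree. The decomposition is therefore valid. The largest bag has 5 vertices, so the width is 4.

Yes; width 4.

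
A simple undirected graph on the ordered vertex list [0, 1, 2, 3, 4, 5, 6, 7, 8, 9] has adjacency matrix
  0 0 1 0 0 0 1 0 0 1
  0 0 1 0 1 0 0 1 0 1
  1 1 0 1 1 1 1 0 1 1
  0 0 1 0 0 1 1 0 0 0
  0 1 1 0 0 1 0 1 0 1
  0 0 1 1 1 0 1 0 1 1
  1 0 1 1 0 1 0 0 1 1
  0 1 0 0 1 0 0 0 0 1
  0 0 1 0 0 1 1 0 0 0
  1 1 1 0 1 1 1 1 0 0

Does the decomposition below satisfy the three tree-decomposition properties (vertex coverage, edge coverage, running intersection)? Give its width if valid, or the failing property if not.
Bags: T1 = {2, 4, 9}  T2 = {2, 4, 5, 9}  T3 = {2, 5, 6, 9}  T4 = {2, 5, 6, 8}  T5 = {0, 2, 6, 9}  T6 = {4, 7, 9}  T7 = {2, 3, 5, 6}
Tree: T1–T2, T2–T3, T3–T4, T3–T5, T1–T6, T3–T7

A tree decomposition must satisfy three properties: every vertex lies in some bag; for every edge, both endpoints lie together in some bag; and for every vertex, the bags containing it form a connected subtree. Here vertex 1 appears in no bag, so the decomposition is invalid.

No — vertex 1 appears in no bag.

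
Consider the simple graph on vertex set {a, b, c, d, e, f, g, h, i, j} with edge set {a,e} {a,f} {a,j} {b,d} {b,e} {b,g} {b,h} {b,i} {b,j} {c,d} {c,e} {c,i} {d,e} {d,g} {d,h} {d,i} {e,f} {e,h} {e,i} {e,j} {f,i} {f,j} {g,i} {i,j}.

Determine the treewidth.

A width-3 tree decomposition is:
Bags: B1 = {b, d, g, i}  B2 = {b, d, e, i}  B3 = {b, d, e, h}  B4 = {b, e, i, j}  B5 = {c, d, e, i}  B6 = {e, f, i, j}  B7 = {a, e, f, j}
Tree: B1–B2, B2–B3, B2–B4, B2–B5, B4–B6, B6–B7
Every bag has size at most 4, so the width is 4 − 1 = 3 and tw(G) ≤ 3. Conversely, {b, d, g, i} is a clique of size 4, and the vertices of any clique must share a bag in every tree decomposition; so some bag has ≥ 4 vertices and tw(G) ≥ 3. Hence tw(G) = 3 exactly.

3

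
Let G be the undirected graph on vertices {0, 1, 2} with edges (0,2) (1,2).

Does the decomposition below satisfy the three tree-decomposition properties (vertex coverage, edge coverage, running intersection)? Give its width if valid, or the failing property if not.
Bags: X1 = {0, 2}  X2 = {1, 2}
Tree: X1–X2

Yes; width 1.

Every vertex of G appears in some bag (union = {0, 1, 2}); every edge is covered by a bag; and for each vertex v the set of bags containing v is connected in the bag tree. The decomposition is therefore valid. The largest bag has 2 vertices, so the width is 1.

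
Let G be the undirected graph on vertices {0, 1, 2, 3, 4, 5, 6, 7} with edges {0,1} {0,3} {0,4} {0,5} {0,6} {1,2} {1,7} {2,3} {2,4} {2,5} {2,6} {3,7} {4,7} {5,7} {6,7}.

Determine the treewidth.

A width-3 tree decomposition is:
Bags: B1 = {0, 2, 4, 7}  B2 = {0, 1, 2, 7}  B3 = {0, 2, 3, 7}  B4 = {0, 2, 5, 7}  B5 = {0, 2, 6, 7}
Tree: B1–B2, B2–B3, B3–B4, B4–B5
Each bag holds 4 vertices, so the decomposition has width 3, which upper-bounds the treewidth. For the lower bound: the 4 vertex sets {0,4}, {1,7}, {2}, {3} are disjoint, each induces a connected subgraph, and every pair is joined by at least one edge of G. Contracting each set to a single vertex therefore yields K_{4} as a minor, and since treewidth is minor-monotone, tw(G) ≥ tw(K_{4}) = 3. Hence tw(G) = 3 exactly.

3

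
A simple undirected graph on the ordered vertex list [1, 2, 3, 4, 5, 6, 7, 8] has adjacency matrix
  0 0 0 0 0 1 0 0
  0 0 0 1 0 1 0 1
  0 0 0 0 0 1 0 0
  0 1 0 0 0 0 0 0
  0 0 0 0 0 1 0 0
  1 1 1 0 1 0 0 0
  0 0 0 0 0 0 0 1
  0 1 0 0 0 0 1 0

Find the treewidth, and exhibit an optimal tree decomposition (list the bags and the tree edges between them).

Every bag has size at most 2, so the width is 2 − 1 = 1 and tw(G) ≤ 1. Since G has at least one edge (e.g. 6–5), it is not an edgeless graph, so tw(G) ≥ 1. The upper and lower bounds meet at 1, so that is the treewidth.

Treewidth 1.
One such decomposition:
Bags: B1 = {5, 6}  B2 = {2, 6}  B3 = {2, 8}  B4 = {1, 6}  B5 = {3, 6}  B6 = {7, 8}  B7 = {2, 4}
Tree: B1–B2, B2–B3, B2–B4, B1–B5, B3–B6, B2–B7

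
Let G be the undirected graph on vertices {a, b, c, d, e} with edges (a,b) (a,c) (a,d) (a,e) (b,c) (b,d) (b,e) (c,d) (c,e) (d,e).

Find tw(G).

A width-4 tree decomposition is:
Bags: B1 = {a, b, c, d, e}
Tree: (single bag)
With just one bag of size 5, the width is 5 − 1 = 4, so tw(G) ≤ 4. On the other hand G contains the 5-clique {a, b, c, d, e}. A clique must lie in a single bag of any decomposition, so no decomposition can have width below 4. Therefore the treewidth is 4.

4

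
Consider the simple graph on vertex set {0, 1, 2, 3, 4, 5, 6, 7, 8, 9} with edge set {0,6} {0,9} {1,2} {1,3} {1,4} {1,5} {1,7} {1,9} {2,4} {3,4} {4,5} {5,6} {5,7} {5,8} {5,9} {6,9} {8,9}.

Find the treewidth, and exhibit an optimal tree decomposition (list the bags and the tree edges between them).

Treewidth 2.
One optimal decomposition is:
Bags: B1 = {0, 6, 9}  B2 = {5, 6, 9}  B3 = {1, 5, 9}  B4 = {1, 4, 5}  B5 = {1, 3, 4}  B6 = {5, 8, 9}  B7 = {1, 2, 4}  B8 = {1, 5, 7}
Tree: B1–B2, B2–B3, B3–B4, B4–B5, B2–B6, B4–B7, B3–B8

Each bag holds 3 vertices, so the decomposition has width 2, which upper-bounds the treewidth. For the lower bound, the 3 vertices {0, 6, 9} are pairwise adjacent, and any tree decomposition puts a clique entirely inside one bag — forcing width ≥ 2. Therefore the treewidth is 2.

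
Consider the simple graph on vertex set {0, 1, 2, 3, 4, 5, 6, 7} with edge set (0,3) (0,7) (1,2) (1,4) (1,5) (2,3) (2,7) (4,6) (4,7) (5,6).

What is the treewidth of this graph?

2

A width-2 tree decomposition is:
Bags: B1 = {0, 2, 3}  B2 = {0, 2, 7}  B3 = {1, 2, 7}  B4 = {1, 4, 7}  B5 = {1, 4, 5}  B6 = {4, 5, 6}
Tree: B1–B2, B2–B3, B3–B4, B4–B5, B5–B6
Every bag has size at most 3, so the width is 3 − 1 = 2 and tw(G) ≤ 2. For the lower bound, G contains the cycle 3–0–7–2–3, so G is not a forest; only forests have treewidth ≤ 1, hence tw(G) ≥ 2. Combining the bounds, tw(G) = 2.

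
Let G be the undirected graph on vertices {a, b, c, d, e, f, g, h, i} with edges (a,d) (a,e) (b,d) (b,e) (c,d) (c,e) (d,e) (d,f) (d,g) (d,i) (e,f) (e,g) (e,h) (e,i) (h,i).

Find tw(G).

2

A width-2 tree decomposition is:
Bags: B1 = {b, d, e}  B2 = {d, e, i}  B3 = {c, d, e}  B4 = {e, h, i}  B5 = {d, e, f}  B6 = {a, d, e}  B7 = {d, e, g}
Tree: B1–B2, B1–B3, B2–B4, B1–B5, B1–B6, B6–B7
Each bag holds 3 vertices, so the decomposition has width 2, which upper-bounds the treewidth. On the other hand G contains the 3-clique {d, e, f}. A clique must lie in a single bag of any decomposition, so no decomposition can have width below 2. Therefore the treewidth is 2.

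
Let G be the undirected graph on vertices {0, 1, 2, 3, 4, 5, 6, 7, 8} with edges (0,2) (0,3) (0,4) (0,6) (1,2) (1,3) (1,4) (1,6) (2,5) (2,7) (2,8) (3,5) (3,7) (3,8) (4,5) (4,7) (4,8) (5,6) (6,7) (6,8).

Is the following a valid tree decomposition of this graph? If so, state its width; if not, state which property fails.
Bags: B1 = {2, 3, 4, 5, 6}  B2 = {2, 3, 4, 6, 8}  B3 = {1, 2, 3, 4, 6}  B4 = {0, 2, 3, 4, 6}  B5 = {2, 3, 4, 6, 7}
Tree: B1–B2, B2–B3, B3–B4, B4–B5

Yes; width 4.

Vertex coverage: the bags together contain {0, 1, 2, 3, 4, 5, 6, 7, 8}, the full vertex set. Edge coverage: each edge of G has both endpoints in at least one bag. Running intersection: for every vertex, the bags containing it form a connected subtree. All three properties hold, so this is a valid tree decomposition of width max|bag| − 1 = 4, and hence tw(G) ≤ 4.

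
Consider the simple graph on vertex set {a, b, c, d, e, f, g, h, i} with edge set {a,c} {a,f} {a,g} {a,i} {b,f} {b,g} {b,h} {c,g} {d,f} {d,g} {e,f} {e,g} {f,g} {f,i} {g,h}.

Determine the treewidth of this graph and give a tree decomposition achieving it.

Each bag holds 3 vertices, so the decomposition has width 2, which upper-bounds the treewidth. On the other hand G contains the 3-clique {b, g, h}. A clique must lie in a single bag of any decomposition, so no decomposition can have width below 2. The upper and lower bounds meet at 2, so that is the treewidth.

Treewidth 2.
Bags: B1 = {d, f, g}  B2 = {a, f, g}  B3 = {b, f, g}  B4 = {a, c, g}  B5 = {e, f, g}  B6 = {a, f, i}  B7 = {b, g, h}
Tree: B1–B2, B2–B3, B2–B4, B2–B5, B2–B6, B3–B7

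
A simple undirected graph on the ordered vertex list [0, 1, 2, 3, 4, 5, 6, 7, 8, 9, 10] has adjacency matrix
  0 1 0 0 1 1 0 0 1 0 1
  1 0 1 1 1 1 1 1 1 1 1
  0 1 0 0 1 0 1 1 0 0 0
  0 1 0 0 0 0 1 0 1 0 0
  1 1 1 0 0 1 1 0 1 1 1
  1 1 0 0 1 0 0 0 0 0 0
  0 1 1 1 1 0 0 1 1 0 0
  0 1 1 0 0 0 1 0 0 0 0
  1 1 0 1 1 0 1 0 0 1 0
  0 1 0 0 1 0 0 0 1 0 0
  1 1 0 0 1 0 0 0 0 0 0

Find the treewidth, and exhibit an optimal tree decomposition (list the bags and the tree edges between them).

Treewidth 3.
One optimal decomposition is:
Bags: B1 = {0, 1, 4, 8}  B2 = {1, 4, 6, 8}  B3 = {1, 4, 8, 9}  B4 = {1, 3, 6, 8}  B5 = {1, 2, 4, 6}  B6 = {0, 1, 4, 10}  B7 = {1, 2, 6, 7}  B8 = {0, 1, 4, 5}
Tree: B1–B2, B2–B3, B2–B4, B2–B5, B1–B6, B5–B7, B6–B8

Each bag holds 4 vertices, so the decomposition has width 3, which upper-bounds the treewidth. For the lower bound, the 4 vertices {1, 3, 6, 8} are pairwise adjacent, and any tree decomposition puts a clique entirely inside one bag — forcing width ≥ 3. Therefore the treewidth is 3.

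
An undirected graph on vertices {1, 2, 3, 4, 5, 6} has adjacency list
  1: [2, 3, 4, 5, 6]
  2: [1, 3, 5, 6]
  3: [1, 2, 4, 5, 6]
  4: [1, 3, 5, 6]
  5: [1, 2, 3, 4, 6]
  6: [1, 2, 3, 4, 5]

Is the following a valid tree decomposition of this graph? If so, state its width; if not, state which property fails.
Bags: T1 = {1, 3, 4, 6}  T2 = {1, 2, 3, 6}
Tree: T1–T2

No — vertex 5 appears in no bag.

A tree decomposition must satisfy three properties: every vertex lies in some bag; for every edge, both endpoints lie together in some bag; and for every vertex, the bags containing it form a connected subtree. Here vertex 5 appears in no bag, so the decomposition is invalid.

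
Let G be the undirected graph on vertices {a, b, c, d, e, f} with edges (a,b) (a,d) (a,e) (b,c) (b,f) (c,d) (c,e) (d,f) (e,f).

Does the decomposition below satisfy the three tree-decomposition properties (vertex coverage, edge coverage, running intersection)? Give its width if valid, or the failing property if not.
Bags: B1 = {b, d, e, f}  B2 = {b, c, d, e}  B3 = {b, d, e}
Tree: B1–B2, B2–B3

No — vertex a appears in no bag.

A tree decomposition must satisfy three properties: every vertex lies in some bag; for every edge, both endpoints lie together in some bag; and for every vertex, the bags containing it form a connected subtree. Here vertex a appears in no bag, so the decomposition is invalid.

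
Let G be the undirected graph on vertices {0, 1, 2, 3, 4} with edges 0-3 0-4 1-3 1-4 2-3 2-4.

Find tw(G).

2

A width-2 tree decomposition is:
Bags: B1 = {0, 3, 4}  B2 = {1, 3, 4}  B3 = {2, 3, 4}
Tree: B1–B2, B2–B3
The largest bag has 3 vertices, giving width 2; this decomposition certifies tw(G) ≤ 2. The edges 3–0–4–1–3 form a cycle, so G is not a tree and its treewidth is at least 2. The upper and lower bounds meet at 2, so that is the treewidth.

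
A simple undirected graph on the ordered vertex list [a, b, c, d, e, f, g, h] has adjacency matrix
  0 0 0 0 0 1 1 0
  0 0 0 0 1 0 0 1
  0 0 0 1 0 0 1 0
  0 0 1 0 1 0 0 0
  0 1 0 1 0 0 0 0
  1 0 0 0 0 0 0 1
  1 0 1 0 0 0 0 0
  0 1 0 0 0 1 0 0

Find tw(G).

A width-2 tree decomposition is:
Bags: B1 = {c, d, g}  B2 = {d, e, g}  B3 = {b, e, g}  B4 = {b, g, h}  B5 = {f, g, h}  B6 = {a, f, g}
Tree: B1–B2, B2–B3, B3–B4, B4–B5, B5–B6
The largest bag has 3 vertices, giving width 2; this decomposition certifies tw(G) ≤ 2. The edges g–c–d–e–b–h–f–a–g form a cycle, so G is not a tree and its treewidth is at least 2. Combining the bounds, tw(G) = 2.

2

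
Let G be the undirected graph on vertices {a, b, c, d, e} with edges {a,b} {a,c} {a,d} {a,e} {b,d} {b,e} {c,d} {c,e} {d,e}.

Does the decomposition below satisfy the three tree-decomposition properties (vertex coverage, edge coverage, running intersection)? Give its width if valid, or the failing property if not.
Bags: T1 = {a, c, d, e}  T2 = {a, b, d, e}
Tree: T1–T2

Yes; width 3.

Vertex coverage: the bags together contain {a, b, c, d, e}, the full vertex set. Edge coverage: each edge of G has both endpoints in at least one bag. Running intersection: for every vertex, the bags containing it form a connected subtree. All three properties hold, so this is a valid tree decomposition of width max|bag| − 1 = 3, and hence tw(G) ≤ 3.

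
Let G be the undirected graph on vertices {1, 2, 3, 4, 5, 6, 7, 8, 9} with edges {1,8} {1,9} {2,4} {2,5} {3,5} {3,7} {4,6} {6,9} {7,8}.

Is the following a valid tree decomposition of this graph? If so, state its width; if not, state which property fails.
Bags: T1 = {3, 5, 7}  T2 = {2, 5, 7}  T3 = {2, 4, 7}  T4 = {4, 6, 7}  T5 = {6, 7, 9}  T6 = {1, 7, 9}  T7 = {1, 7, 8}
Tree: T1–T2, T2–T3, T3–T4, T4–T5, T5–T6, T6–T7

Every vertex of G appears in some bag (union = {1, 2, 3, 4, 5, 6, 7, 8, 9}); every edge is covered by a bag; and for each vertex v the set of bags containing v is connected in the bag tree. The decomposition is therefore valid. The largest bag has 3 vertices, so the width is 2.

Yes; width 2.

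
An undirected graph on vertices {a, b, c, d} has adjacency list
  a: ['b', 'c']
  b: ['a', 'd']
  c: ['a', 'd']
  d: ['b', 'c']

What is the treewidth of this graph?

2

A width-2 tree decomposition is:
Bags: B1 = {a, c, d}  B2 = {a, b, d}
Tree: B1–B2
The largest bag has 3 vertices, giving width 2; this decomposition certifies tw(G) ≤ 2. The edges a–c–d–b–a form a cycle, so G is not a tree and its treewidth is at least 2. The upper and lower bounds meet at 2, so that is the treewidth.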